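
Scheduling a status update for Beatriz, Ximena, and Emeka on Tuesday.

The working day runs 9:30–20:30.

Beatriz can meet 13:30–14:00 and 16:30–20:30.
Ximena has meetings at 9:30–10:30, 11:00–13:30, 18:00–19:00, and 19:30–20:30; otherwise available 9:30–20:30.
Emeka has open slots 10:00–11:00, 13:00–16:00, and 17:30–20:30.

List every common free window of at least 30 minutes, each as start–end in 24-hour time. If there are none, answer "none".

13:30–14:00, 17:30–18:00, 19:00–19:30

Ximena free within 09:30–20:30: 10:30–11:00, 13:30–18:00, 19:00–19:30.
Beatriz ∩ Ximena: 13:30–14:00, 16:30–18:00, 19:00–19:30.
Beatriz ∩ Ximena ∩ Emeka: 13:30–14:00, 17:30–18:00, 19:00–19:30.
Windows ≥ 30 min: 13:30–14:00, 17:30–18:00, 19:00–19:30.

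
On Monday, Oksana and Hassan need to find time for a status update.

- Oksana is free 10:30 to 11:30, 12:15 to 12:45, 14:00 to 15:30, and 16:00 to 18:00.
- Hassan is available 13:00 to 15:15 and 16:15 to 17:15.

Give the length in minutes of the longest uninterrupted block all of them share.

Oksana ∩ Hassan: 14:00–15:15, 16:15–17:15.
Common window lengths: 75, 60 min; longest is 75.

75 minutes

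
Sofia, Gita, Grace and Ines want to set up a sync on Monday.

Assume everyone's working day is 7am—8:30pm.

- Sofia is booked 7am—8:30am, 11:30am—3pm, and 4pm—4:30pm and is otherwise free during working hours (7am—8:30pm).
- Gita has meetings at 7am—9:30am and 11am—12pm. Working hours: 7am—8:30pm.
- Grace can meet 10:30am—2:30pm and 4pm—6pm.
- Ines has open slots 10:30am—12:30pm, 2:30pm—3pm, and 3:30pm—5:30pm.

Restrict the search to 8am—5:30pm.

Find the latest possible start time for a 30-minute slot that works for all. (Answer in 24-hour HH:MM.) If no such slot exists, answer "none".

Sofia free within 07:00–20:30: 08:30–11:30, 15:00–16:00, 16:30–20:30.
Gita free within 07:00–20:30: 09:30–11:00, 12:00–20:30.
Sofia ∩ Gita: 09:30–11:00, 15:00–16:00, 16:30–20:30.
Sofia ∩ Gita ∩ Grace: 10:30–11:00, 16:30–18:00.
Sofia ∩ Gita ∩ Grace ∩ Ines: 10:30–11:00, 16:30–17:30.
Restricted to 08:00–17:30: 10:30–11:00, 16:30–17:30.
Windows ≥ 30 min: 10:30–11:00, 16:30–17:30.
Latest start in the last window 16:30–17:30 is 17:30 − 30 min = 17:00.

17:00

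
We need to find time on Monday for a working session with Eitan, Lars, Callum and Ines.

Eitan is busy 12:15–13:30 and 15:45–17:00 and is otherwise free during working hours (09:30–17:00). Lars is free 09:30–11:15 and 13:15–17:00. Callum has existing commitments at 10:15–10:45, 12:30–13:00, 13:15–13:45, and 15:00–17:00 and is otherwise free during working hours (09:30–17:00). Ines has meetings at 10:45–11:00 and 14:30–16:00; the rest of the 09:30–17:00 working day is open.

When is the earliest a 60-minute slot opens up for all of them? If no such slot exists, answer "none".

none

Eitan free within 09:30–17:00: 09:30–12:15, 13:30–15:45.
Callum free within 09:30–17:00: 09:30–10:15, 10:45–12:30, 13:00–13:15, 13:45–15:00.
Ines free within 09:30–17:00: 09:30–10:45, 11:00–14:30, 16:00–17:00.
Eitan ∩ Lars: 09:30–11:15, 13:30–15:45.
Eitan ∩ Lars ∩ Callum: 09:30–10:15, 10:45–11:15, 13:45–15:00.
Eitan ∩ Lars ∩ Callum ∩ Ines: 09:30–10:15, 11:00–11:15, 13:45–14:30.
Windows ≥ 60 min: (none).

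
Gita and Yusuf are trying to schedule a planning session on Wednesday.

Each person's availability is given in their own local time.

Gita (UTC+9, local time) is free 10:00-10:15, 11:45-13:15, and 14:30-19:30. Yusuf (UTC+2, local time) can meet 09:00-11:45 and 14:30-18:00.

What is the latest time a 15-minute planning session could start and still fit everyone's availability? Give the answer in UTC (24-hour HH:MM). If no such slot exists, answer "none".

Gita → UTC: 01:00–01:15, 02:45–04:15, 05:30–10:30.
Yusuf → UTC: 07:00–09:45, 12:30–16:00.
Gita ∩ Yusuf: 07:00–09:45.
Windows ≥ 15 min: 07:00–09:45.
Latest start in the last window 07:00–09:45 is 09:45 − 15 min = 09:30.

09:30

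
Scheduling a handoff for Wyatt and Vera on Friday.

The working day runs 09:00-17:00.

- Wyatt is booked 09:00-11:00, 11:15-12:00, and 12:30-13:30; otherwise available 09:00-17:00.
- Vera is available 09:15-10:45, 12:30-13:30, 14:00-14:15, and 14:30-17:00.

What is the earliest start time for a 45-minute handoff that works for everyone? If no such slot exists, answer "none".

Wyatt free within 09:00–17:00: 11:00–11:15, 12:00–12:30, 13:30–17:00.
Wyatt ∩ Vera: 14:00–14:15, 14:30–17:00.
Windows ≥ 45 min: 14:30–17:00.
Earliest such window starts at 14:30.

14:30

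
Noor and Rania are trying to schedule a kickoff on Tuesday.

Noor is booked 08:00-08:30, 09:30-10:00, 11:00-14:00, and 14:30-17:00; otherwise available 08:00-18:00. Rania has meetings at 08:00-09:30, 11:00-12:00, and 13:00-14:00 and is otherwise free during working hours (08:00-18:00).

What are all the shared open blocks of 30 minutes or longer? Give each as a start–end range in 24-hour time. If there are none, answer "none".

10:00–11:00, 14:00–14:30, 17:00–18:00

Noor free within 08:00–18:00: 08:30–09:30, 10:00–11:00, 14:00–14:30, 17:00–18:00.
Rania free within 08:00–18:00: 09:30–11:00, 12:00–13:00, 14:00–18:00.
Noor ∩ Rania: 10:00–11:00, 14:00–14:30, 17:00–18:00.
Windows ≥ 30 min: 10:00–11:00, 14:00–14:30, 17:00–18:00.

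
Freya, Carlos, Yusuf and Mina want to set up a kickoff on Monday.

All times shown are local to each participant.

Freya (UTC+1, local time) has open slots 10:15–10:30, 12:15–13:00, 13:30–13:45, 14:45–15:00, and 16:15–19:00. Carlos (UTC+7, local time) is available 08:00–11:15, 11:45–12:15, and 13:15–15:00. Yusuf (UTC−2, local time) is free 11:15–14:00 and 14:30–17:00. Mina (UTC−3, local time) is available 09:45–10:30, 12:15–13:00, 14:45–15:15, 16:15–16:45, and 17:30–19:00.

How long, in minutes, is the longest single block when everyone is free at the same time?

Freya → UTC: 09:15–09:30, 11:15–12:00, 12:30–12:45, 13:45–14:00, 15:15–18:00.
Carlos → UTC: 01:00–04:15, 04:45–05:15, 06:15–08:00.
Yusuf → UTC: 13:15–16:00, 16:30–19:00.
Mina → UTC: 12:45–13:30, 15:15–16:00, 17:45–18:15, 19:15–19:45, 20:30–22:00.
Freya ∩ Carlos: (none).
Freya ∩ Carlos ∩ Yusuf: (none).
Freya ∩ Carlos ∩ Yusuf ∩ Mina: (none).
No common window.

0 minutes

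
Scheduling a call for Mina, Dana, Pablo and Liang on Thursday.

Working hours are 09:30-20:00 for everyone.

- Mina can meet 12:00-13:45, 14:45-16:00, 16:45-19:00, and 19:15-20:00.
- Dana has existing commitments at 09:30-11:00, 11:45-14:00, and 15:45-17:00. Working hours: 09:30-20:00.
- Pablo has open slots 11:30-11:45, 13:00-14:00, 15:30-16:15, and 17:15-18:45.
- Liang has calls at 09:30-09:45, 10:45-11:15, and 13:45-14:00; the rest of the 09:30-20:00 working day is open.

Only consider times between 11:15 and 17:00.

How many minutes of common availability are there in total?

Dana free within 09:30–20:00: 11:00–11:45, 14:00–15:45, 17:00–20:00.
Liang free within 09:30–20:00: 09:45–10:45, 11:15–13:45, 14:00–20:00.
Mina ∩ Dana: 14:45–15:45, 17:00–19:00, 19:15–20:00.
Mina ∩ Dana ∩ Pablo: 15:30–15:45, 17:15–18:45.
Mina ∩ Dana ∩ Pablo ∩ Liang: 15:30–15:45, 17:15–18:45.
Restricted to 11:15–17:00: 15:30–15:45.
Total common minutes: 15.

15 minutes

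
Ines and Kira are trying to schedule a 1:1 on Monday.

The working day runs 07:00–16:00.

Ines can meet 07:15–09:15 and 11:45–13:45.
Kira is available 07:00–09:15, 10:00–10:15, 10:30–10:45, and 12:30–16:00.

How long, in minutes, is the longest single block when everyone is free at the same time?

Ines ∩ Kira: 07:15–09:15, 12:30–13:45.
Common window lengths: 120, 75 min; longest is 120.

120 minutes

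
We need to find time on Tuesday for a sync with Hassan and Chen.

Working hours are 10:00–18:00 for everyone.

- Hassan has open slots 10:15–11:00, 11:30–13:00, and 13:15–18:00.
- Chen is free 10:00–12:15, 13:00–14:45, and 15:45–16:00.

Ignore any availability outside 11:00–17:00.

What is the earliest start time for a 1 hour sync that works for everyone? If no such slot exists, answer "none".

13:15

Hassan ∩ Chen: 10:15–11:00, 11:30–12:15, 13:15–14:45, 15:45–16:00.
Restricted to 11:00–17:00: 11:30–12:15, 13:15–14:45, 15:45–16:00.
Windows ≥ 60 min: 13:15–14:45.
Earliest such window starts at 13:15.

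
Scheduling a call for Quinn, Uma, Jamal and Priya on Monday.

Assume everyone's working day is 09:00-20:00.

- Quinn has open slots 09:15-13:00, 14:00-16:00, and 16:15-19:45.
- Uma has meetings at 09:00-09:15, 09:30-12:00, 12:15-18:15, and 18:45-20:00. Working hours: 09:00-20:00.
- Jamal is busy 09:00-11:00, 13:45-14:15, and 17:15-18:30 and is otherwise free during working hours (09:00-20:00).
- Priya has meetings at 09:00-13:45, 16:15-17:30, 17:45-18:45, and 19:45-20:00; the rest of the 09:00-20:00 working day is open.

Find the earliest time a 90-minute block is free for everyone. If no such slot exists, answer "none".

Uma free within 09:00–20:00: 09:15–09:30, 12:00–12:15, 18:15–18:45.
Jamal free within 09:00–20:00: 11:00–13:45, 14:15–17:15, 18:30–20:00.
Priya free within 09:00–20:00: 13:45–16:15, 17:30–17:45, 18:45–19:45.
Quinn ∩ Uma: 09:15–09:30, 12:00–12:15, 18:15–18:45.
Quinn ∩ Uma ∩ Jamal: 12:00–12:15, 18:30–18:45.
Quinn ∩ Uma ∩ Jamal ∩ Priya: (none).
Windows ≥ 90 min: (none).

none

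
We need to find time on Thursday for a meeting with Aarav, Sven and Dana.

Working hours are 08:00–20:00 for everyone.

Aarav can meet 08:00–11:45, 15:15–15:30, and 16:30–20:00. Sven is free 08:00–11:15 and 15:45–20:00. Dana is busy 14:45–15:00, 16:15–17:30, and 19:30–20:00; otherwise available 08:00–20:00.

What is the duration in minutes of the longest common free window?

Dana free within 08:00–20:00: 08:00–14:45, 15:00–16:15, 17:30–19:30.
Aarav ∩ Sven: 08:00–11:15, 16:30–20:00.
Aarav ∩ Sven ∩ Dana: 08:00–11:15, 17:30–19:30.
Common window lengths: 195, 120 min; longest is 195.

195 minutes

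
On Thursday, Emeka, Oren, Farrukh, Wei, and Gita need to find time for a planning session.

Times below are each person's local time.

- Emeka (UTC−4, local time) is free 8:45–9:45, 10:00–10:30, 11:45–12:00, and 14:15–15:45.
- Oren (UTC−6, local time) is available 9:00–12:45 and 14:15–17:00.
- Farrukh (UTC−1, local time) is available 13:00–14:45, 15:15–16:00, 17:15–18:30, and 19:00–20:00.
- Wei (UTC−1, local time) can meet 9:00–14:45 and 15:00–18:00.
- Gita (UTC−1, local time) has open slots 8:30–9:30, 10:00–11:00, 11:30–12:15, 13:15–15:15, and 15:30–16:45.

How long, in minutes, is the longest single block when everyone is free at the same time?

0 minutes

Emeka → UTC: 12:45–13:45, 14:00–14:30, 15:45–16:00, 18:15–19:45.
Oren → UTC: 15:00–18:45, 20:15–23:00.
Farrukh → UTC: 14:00–15:45, 16:15–17:00, 18:15–19:30, 20:00–21:00.
Wei → UTC: 10:00–15:45, 16:00–19:00.
Gita → UTC: 09:30–10:30, 11:00–12:00, 12:30–13:15, 14:15–16:15, 16:30–17:45.
Emeka ∩ Oren: 15:45–16:00, 18:15–18:45.
Emeka ∩ Oren ∩ Farrukh: 18:15–18:45.
Emeka ∩ Oren ∩ Farrukh ∩ Wei: 18:15–18:45.
Emeka ∩ Oren ∩ Farrukh ∩ Wei ∩ Gita: (none).
No common window.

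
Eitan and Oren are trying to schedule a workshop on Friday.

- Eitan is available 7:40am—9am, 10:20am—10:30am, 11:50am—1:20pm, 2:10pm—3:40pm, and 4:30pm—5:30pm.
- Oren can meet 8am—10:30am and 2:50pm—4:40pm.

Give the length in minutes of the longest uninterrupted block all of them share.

Eitan ∩ Oren: 08:00–09:00, 10:20–10:30, 14:50–15:40, 16:30–16:40.
Common window lengths: 60, 10, 50, 10 min; longest is 60.

60 minutes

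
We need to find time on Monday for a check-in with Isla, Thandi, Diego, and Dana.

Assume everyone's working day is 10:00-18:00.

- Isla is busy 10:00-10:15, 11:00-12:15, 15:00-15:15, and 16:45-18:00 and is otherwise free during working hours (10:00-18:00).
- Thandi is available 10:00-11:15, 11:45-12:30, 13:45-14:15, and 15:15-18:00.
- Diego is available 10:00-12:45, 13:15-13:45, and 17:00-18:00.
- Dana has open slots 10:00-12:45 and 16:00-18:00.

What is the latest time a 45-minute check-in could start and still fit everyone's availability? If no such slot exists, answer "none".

Isla free within 10:00–18:00: 10:15–11:00, 12:15–15:00, 15:15–16:45.
Isla ∩ Thandi: 10:15–11:00, 12:15–12:30, 13:45–14:15, 15:15–16:45.
Isla ∩ Thandi ∩ Diego: 10:15–11:00, 12:15–12:30.
Isla ∩ Thandi ∩ Diego ∩ Dana: 10:15–11:00, 12:15–12:30.
Windows ≥ 45 min: 10:15–11:00.
Latest start in the last window 10:15–11:00 is 11:00 − 45 min = 10:15.

10:15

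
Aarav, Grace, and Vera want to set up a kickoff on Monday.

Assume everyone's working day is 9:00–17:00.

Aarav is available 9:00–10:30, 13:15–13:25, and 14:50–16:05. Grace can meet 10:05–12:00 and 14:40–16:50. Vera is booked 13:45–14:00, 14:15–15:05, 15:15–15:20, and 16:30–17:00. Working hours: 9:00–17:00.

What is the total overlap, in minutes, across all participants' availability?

Vera free within 09:00–17:00: 09:00–13:45, 14:00–14:15, 15:05–15:15, 15:20–16:30.
Aarav ∩ Grace: 10:05–10:30, 14:50–16:05.
Aarav ∩ Grace ∩ Vera: 10:05–10:30, 15:05–15:15, 15:20–16:05.
Total common minutes: 25 + 10 + 45 = 80.

80 minutes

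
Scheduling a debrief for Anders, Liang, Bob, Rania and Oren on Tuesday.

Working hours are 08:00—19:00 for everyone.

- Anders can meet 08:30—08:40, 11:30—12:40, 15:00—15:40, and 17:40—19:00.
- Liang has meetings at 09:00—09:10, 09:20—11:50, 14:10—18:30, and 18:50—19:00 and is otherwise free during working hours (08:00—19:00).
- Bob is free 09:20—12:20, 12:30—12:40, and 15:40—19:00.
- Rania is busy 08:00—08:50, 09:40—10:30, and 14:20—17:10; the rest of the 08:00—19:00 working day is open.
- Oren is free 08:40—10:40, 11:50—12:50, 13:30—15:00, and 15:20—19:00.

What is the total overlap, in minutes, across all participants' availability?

Liang free within 08:00–19:00: 08:00–09:00, 09:10–09:20, 11:50–14:10, 18:30–18:50.
Rania free within 08:00–19:00: 08:50–09:40, 10:30–14:20, 17:10–19:00.
Anders ∩ Liang: 08:30–08:40, 11:50–12:40, 18:30–18:50.
Anders ∩ Liang ∩ Bob: 11:50–12:20, 12:30–12:40, 18:30–18:50.
Anders ∩ Liang ∩ Bob ∩ Rania: 11:50–12:20, 12:30–12:40, 18:30–18:50.
Anders ∩ Liang ∩ Bob ∩ Rania ∩ Oren: 11:50–12:20, 12:30–12:40, 18:30–18:50.
Total common minutes: 30 + 10 + 20 = 60.

60 minutes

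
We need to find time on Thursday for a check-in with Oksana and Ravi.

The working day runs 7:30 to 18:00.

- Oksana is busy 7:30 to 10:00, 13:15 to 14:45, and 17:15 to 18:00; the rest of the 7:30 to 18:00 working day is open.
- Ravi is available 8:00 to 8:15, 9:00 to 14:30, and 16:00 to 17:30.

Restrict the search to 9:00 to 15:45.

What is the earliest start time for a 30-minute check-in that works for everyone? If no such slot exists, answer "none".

10:00

Oksana free within 07:30–18:00: 10:00–13:15, 14:45–17:15.
Oksana ∩ Ravi: 10:00–13:15, 16:00–17:15.
Restricted to 09:00–15:45: 10:00–13:15.
Windows ≥ 30 min: 10:00–13:15.
Earliest such window starts at 10:00.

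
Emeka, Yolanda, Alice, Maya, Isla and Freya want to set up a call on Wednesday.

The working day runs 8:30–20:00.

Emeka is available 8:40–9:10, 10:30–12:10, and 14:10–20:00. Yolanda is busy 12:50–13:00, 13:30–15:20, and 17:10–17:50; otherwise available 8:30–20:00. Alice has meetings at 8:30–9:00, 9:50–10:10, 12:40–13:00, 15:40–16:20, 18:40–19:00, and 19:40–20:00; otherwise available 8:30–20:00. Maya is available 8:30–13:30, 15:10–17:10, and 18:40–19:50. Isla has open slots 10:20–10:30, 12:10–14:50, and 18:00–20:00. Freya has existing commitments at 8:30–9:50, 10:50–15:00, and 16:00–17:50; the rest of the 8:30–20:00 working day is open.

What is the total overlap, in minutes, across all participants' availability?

40 minutes

Yolanda free within 08:30–20:00: 08:30–12:50, 13:00–13:30, 15:20–17:10, 17:50–20:00.
Alice free within 08:30–20:00: 09:00–09:50, 10:10–12:40, 13:00–15:40, 16:20–18:40, 19:00–19:40.
Freya free within 08:30–20:00: 09:50–10:50, 15:00–16:00, 17:50–20:00.
Emeka ∩ Yolanda: 08:40–09:10, 10:30–12:10, 15:20–17:10, 17:50–20:00.
Emeka ∩ Yolanda ∩ Alice: 09:00–09:10, 10:30–12:10, 15:20–15:40, 16:20–17:10, 17:50–18:40, 19:00–19:40.
Emeka ∩ Yolanda ∩ Alice ∩ Maya: 09:00–09:10, 10:30–12:10, 15:20–15:40, 16:20–17:10, 19:00–19:40.
Emeka ∩ Yolanda ∩ Alice ∩ Maya ∩ Isla: 19:00–19:40.
Emeka ∩ Yolanda ∩ Alice ∩ Maya ∩ Isla ∩ Freya: 19:00–19:40.
Total common minutes: 40.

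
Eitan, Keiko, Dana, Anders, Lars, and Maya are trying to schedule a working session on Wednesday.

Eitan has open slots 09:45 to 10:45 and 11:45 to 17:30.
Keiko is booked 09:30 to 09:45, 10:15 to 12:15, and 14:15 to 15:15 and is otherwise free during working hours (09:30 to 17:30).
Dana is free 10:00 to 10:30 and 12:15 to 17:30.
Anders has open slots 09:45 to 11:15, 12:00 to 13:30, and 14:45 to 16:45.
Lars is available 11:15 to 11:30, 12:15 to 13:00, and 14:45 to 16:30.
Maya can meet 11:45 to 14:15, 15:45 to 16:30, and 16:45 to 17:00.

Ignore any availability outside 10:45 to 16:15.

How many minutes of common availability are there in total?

75 minutes

Keiko free within 09:30–17:30: 09:45–10:15, 12:15–14:15, 15:15–17:30.
Eitan ∩ Keiko: 09:45–10:15, 12:15–14:15, 15:15–17:30.
Eitan ∩ Keiko ∩ Dana: 10:00–10:15, 12:15–14:15, 15:15–17:30.
Eitan ∩ Keiko ∩ Dana ∩ Anders: 10:00–10:15, 12:15–13:30, 15:15–16:45.
Eitan ∩ Keiko ∩ Dana ∩ Anders ∩ Lars: 12:15–13:00, 15:15–16:30.
Eitan ∩ Keiko ∩ Dana ∩ Anders ∩ Lars ∩ Maya: 12:15–13:00, 15:45–16:30.
Restricted to 10:45–16:15: 12:15–13:00, 15:45–16:15.
Total common minutes: 45 + 30 = 75.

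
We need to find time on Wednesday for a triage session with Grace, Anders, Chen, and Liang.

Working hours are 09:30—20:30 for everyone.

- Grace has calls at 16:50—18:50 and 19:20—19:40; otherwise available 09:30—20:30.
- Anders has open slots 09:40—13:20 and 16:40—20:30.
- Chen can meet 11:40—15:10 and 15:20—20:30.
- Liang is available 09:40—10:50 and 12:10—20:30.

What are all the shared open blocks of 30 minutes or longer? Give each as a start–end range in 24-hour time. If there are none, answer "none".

Grace free within 09:30–20:30: 09:30–16:50, 18:50–19:20, 19:40–20:30.
Grace ∩ Anders: 09:40–13:20, 16:40–16:50, 18:50–19:20, 19:40–20:30.
Grace ∩ Anders ∩ Chen: 11:40–13:20, 16:40–16:50, 18:50–19:20, 19:40–20:30.
Grace ∩ Anders ∩ Chen ∩ Liang: 12:10–13:20, 16:40–16:50, 18:50–19:20, 19:40–20:30.
Windows ≥ 30 min: 12:10–13:20, 18:50–19:20, 19:40–20:30.

12:10–13:20, 18:50–19:20, 19:40–20:30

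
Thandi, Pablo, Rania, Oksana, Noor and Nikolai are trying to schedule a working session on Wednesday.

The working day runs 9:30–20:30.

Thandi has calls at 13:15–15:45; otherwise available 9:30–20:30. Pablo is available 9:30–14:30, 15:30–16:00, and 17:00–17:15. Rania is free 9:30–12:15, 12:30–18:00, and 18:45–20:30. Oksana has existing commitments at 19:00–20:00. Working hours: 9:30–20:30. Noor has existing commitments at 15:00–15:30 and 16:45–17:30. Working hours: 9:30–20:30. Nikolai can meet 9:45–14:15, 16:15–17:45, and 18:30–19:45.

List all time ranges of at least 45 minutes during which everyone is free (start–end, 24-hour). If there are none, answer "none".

09:45–12:15, 12:30–13:15

Thandi free within 09:30–20:30: 09:30–13:15, 15:45–20:30.
Oksana free within 09:30–20:30: 09:30–19:00, 20:00–20:30.
Noor free within 09:30–20:30: 09:30–15:00, 15:30–16:45, 17:30–20:30.
Thandi ∩ Pablo: 09:30–13:15, 15:45–16:00, 17:00–17:15.
Thandi ∩ Pablo ∩ Rania: 09:30–12:15, 12:30–13:15, 15:45–16:00, 17:00–17:15.
Thandi ∩ Pablo ∩ Rania ∩ Oksana: 09:30–12:15, 12:30–13:15, 15:45–16:00, 17:00–17:15.
Thandi ∩ Pablo ∩ Rania ∩ Oksana ∩ Noor: 09:30–12:15, 12:30–13:15, 15:45–16:00.
Thandi ∩ Pablo ∩ Rania ∩ Oksana ∩ Noor ∩ Nikolai: 09:45–12:15, 12:30–13:15.
Windows ≥ 45 min: 09:45–12:15, 12:30–13:15.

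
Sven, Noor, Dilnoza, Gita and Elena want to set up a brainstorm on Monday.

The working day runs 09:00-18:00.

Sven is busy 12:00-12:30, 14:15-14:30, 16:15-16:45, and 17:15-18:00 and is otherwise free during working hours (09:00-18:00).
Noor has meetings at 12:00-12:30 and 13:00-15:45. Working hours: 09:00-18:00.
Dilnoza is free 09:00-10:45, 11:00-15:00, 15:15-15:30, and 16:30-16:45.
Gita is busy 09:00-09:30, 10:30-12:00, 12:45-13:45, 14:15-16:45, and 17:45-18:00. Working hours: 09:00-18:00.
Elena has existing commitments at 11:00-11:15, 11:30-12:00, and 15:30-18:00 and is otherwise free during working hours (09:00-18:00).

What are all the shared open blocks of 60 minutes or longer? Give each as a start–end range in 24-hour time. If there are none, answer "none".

09:30–10:30

Sven free within 09:00–18:00: 09:00–12:00, 12:30–14:15, 14:30–16:15, 16:45–17:15.
Noor free within 09:00–18:00: 09:00–12:00, 12:30–13:00, 15:45–18:00.
Gita free within 09:00–18:00: 09:30–10:30, 12:00–12:45, 13:45–14:15, 16:45–17:45.
Elena free within 09:00–18:00: 09:00–11:00, 11:15–11:30, 12:00–15:30.
Sven ∩ Noor: 09:00–12:00, 12:30–13:00, 15:45–16:15, 16:45–17:15.
Sven ∩ Noor ∩ Dilnoza: 09:00–10:45, 11:00–12:00, 12:30–13:00.
Sven ∩ Noor ∩ Dilnoza ∩ Gita: 09:30–10:30, 12:30–12:45.
Sven ∩ Noor ∩ Dilnoza ∩ Gita ∩ Elena: 09:30–10:30, 12:30–12:45.
Windows ≥ 60 min: 09:30–10:30.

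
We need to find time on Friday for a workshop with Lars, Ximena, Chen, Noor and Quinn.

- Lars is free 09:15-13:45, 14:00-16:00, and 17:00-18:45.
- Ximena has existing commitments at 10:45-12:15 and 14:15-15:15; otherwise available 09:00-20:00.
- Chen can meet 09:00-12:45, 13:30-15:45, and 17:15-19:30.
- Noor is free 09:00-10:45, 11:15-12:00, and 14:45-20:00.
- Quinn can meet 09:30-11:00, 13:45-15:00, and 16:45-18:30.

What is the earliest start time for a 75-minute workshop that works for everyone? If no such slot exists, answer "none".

Ximena free within 09:00–20:00: 09:00–10:45, 12:15–14:15, 15:15–20:00.
Lars ∩ Ximena: 09:15–10:45, 12:15–13:45, 14:00–14:15, 15:15–16:00, 17:00–18:45.
Lars ∩ Ximena ∩ Chen: 09:15–10:45, 12:15–12:45, 13:30–13:45, 14:00–14:15, 15:15–15:45, 17:15–18:45.
Lars ∩ Ximena ∩ Chen ∩ Noor: 09:15–10:45, 15:15–15:45, 17:15–18:45.
Lars ∩ Ximena ∩ Chen ∩ Noor ∩ Quinn: 09:30–10:45, 17:15–18:30.
Windows ≥ 75 min: 09:30–10:45, 17:15–18:30.
Earliest such window starts at 09:30.

09:30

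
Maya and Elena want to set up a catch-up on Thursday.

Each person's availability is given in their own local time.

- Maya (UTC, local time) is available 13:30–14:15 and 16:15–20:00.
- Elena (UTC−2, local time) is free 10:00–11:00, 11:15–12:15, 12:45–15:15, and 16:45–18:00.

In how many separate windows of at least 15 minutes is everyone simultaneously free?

3

Maya → UTC: 13:30–14:15, 16:15–20:00.
Elena → UTC: 12:00–13:00, 13:15–14:15, 14:45–17:15, 18:45–20:00.
Maya ∩ Elena: 13:30–14:15, 16:15–17:15, 18:45–20:00.
Windows ≥ 15 min: 13:30–14:15, 16:15–17:15, 18:45–20:00.
That's 3 windows.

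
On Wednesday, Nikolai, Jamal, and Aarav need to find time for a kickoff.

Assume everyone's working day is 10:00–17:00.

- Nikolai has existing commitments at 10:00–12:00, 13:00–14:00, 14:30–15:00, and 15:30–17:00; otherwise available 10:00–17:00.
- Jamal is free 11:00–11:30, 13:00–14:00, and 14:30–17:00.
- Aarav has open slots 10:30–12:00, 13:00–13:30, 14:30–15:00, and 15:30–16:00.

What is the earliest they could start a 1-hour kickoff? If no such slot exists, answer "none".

Nikolai free within 10:00–17:00: 12:00–13:00, 14:00–14:30, 15:00–15:30.
Nikolai ∩ Jamal: 15:00–15:30.
Nikolai ∩ Jamal ∩ Aarav: (none).
Windows ≥ 60 min: (none).

none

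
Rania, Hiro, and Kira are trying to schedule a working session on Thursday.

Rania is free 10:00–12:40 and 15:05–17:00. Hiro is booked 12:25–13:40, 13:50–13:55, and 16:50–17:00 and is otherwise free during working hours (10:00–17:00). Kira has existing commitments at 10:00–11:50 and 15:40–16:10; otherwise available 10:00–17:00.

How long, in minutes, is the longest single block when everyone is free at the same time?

Hiro free within 10:00–17:00: 10:00–12:25, 13:40–13:50, 13:55–16:50.
Kira free within 10:00–17:00: 11:50–15:40, 16:10–17:00.
Rania ∩ Hiro: 10:00–12:25, 15:05–16:50.
Rania ∩ Hiro ∩ Kira: 11:50–12:25, 15:05–15:40, 16:10–16:50.
Common window lengths: 35, 35, 40 min; longest is 40.

40 minutes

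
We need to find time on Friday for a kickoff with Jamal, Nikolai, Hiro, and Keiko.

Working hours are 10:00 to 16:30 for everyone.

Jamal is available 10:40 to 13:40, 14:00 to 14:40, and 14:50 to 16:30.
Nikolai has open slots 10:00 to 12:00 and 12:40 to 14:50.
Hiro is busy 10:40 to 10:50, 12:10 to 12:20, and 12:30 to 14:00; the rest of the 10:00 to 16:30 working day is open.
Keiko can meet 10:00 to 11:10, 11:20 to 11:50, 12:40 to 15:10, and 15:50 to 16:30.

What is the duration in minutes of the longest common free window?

Hiro free within 10:00–16:30: 10:00–10:40, 10:50–12:10, 12:20–12:30, 14:00–16:30.
Jamal ∩ Nikolai: 10:40–12:00, 12:40–13:40, 14:00–14:40.
Jamal ∩ Nikolai ∩ Hiro: 10:50–12:00, 14:00–14:40.
Jamal ∩ Nikolai ∩ Hiro ∩ Keiko: 10:50–11:10, 11:20–11:50, 14:00–14:40.
Common window lengths: 20, 30, 40 min; longest is 40.

40 minutes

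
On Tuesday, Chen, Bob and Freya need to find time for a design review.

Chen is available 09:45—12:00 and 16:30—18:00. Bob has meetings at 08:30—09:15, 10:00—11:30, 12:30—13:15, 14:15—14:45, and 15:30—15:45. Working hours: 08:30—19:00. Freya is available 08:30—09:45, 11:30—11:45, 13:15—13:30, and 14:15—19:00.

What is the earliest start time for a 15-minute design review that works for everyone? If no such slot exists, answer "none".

Bob free within 08:30–19:00: 09:15–10:00, 11:30–12:30, 13:15–14:15, 14:45–15:30, 15:45–19:00.
Chen ∩ Bob: 09:45–10:00, 11:30–12:00, 16:30–18:00.
Chen ∩ Bob ∩ Freya: 11:30–11:45, 16:30–18:00.
Windows ≥ 15 min: 11:30–11:45, 16:30–18:00.
Earliest such window starts at 11:30.

11:30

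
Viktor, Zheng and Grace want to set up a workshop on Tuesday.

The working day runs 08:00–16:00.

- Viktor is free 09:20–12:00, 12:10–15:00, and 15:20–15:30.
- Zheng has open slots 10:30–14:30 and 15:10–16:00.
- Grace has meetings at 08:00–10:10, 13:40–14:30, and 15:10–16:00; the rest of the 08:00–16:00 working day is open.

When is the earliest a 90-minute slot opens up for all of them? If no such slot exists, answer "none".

10:30

Grace free within 08:00–16:00: 10:10–13:40, 14:30–15:10.
Viktor ∩ Zheng: 10:30–12:00, 12:10–14:30, 15:20–15:30.
Viktor ∩ Zheng ∩ Grace: 10:30–12:00, 12:10–13:40.
Windows ≥ 90 min: 10:30–12:00, 12:10–13:40.
Earliest such window starts at 10:30.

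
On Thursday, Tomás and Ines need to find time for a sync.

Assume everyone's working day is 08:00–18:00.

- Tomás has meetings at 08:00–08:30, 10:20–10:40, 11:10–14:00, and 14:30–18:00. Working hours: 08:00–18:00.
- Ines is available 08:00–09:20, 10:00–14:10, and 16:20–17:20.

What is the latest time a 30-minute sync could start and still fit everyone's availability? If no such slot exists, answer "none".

10:40

Tomás free within 08:00–18:00: 08:30–10:20, 10:40–11:10, 14:00–14:30.
Tomás ∩ Ines: 08:30–09:20, 10:00–10:20, 10:40–11:10, 14:00–14:10.
Windows ≥ 30 min: 08:30–09:20, 10:40–11:10.
Latest start in the last window 10:40–11:10 is 11:10 − 30 min = 10:40.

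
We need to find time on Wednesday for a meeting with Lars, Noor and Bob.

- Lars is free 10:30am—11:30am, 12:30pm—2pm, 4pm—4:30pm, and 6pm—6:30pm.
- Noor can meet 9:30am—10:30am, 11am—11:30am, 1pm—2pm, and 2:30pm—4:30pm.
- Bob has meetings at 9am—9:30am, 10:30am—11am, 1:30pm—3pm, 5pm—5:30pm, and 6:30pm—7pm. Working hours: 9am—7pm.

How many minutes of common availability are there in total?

Bob free within 09:00–19:00: 09:30–10:30, 11:00–13:30, 15:00–17:00, 17:30–18:30.
Lars ∩ Noor: 11:00–11:30, 13:00–14:00, 16:00–16:30.
Lars ∩ Noor ∩ Bob: 11:00–11:30, 13:00–13:30, 16:00–16:30.
Total common minutes: 30 + 30 + 30 = 90.

90 minutes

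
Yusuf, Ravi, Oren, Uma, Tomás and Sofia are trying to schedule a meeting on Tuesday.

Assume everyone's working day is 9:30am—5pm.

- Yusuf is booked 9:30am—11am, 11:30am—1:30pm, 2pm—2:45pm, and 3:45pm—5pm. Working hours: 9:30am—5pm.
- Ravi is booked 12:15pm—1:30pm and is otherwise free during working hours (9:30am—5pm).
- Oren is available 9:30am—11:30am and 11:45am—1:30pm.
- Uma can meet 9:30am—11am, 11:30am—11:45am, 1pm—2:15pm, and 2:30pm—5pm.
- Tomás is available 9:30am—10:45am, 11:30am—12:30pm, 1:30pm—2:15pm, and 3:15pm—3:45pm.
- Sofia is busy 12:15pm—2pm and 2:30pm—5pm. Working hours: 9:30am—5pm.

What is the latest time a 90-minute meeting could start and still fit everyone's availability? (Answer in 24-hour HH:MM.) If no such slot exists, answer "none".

none

Yusuf free within 09:30–17:00: 11:00–11:30, 13:30–14:00, 14:45–15:45.
Ravi free within 09:30–17:00: 09:30–12:15, 13:30–17:00.
Sofia free within 09:30–17:00: 09:30–12:15, 14:00–14:30.
Yusuf ∩ Ravi: 11:00–11:30, 13:30–14:00, 14:45–15:45.
Yusuf ∩ Ravi ∩ Oren: 11:00–11:30.
Yusuf ∩ Ravi ∩ Oren ∩ Uma: (none).
Yusuf ∩ Ravi ∩ Oren ∩ Uma ∩ Tomás: (none).
Yusuf ∩ Ravi ∩ Oren ∩ Uma ∩ Tomás ∩ Sofia: (none).
Windows ≥ 90 min: (none).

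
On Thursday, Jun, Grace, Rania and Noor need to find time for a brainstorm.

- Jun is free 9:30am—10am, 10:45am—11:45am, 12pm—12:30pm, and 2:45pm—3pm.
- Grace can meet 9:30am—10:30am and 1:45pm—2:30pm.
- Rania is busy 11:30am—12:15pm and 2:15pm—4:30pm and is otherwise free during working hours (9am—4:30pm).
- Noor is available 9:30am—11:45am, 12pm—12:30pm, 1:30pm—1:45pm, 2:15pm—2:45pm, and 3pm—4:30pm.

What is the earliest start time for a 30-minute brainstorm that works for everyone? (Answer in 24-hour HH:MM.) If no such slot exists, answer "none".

Rania free within 09:00–16:30: 09:00–11:30, 12:15–14:15.
Jun ∩ Grace: 09:30–10:00.
Jun ∩ Grace ∩ Rania: 09:30–10:00.
Jun ∩ Grace ∩ Rania ∩ Noor: 09:30–10:00.
Windows ≥ 30 min: 09:30–10:00.
Earliest such window starts at 09:30.

09:30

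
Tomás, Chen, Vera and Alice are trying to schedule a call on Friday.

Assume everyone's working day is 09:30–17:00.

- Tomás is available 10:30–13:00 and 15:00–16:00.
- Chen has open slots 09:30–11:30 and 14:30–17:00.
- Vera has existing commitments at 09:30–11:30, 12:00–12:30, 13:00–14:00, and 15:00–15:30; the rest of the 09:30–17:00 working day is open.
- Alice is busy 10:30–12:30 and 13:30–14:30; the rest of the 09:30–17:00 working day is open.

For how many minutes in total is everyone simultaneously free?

30 minutes

Vera free within 09:30–17:00: 11:30–12:00, 12:30–13:00, 14:00–15:00, 15:30–17:00.
Alice free within 09:30–17:00: 09:30–10:30, 12:30–13:30, 14:30–17:00.
Tomás ∩ Chen: 10:30–11:30, 15:00–16:00.
Tomás ∩ Chen ∩ Vera: 15:30–16:00.
Tomás ∩ Chen ∩ Vera ∩ Alice: 15:30–16:00.
Total common minutes: 30.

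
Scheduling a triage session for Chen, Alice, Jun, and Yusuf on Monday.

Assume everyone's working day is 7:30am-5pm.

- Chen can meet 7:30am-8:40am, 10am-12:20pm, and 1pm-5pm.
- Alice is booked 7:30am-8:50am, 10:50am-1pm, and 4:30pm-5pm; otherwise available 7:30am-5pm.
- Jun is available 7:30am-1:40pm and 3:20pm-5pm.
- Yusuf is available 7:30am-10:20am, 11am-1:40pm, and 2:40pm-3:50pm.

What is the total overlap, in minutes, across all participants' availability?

Alice free within 07:30–17:00: 08:50–10:50, 13:00–16:30.
Chen ∩ Alice: 10:00–10:50, 13:00–16:30.
Chen ∩ Alice ∩ Jun: 10:00–10:50, 13:00–13:40, 15:20–16:30.
Chen ∩ Alice ∩ Jun ∩ Yusuf: 10:00–10:20, 13:00–13:40, 15:20–15:50.
Total common minutes: 20 + 40 + 30 = 90.

90 minutes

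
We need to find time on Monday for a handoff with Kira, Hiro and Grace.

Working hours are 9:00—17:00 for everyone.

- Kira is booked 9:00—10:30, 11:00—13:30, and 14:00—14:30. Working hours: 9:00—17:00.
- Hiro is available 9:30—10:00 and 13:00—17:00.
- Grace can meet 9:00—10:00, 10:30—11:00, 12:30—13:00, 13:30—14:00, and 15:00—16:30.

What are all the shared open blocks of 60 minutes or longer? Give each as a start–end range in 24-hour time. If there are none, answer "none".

15:00–16:30

Kira free within 09:00–17:00: 10:30–11:00, 13:30–14:00, 14:30–17:00.
Kira ∩ Hiro: 13:30–14:00, 14:30–17:00.
Kira ∩ Hiro ∩ Grace: 13:30–14:00, 15:00–16:30.
Windows ≥ 60 min: 15:00–16:30.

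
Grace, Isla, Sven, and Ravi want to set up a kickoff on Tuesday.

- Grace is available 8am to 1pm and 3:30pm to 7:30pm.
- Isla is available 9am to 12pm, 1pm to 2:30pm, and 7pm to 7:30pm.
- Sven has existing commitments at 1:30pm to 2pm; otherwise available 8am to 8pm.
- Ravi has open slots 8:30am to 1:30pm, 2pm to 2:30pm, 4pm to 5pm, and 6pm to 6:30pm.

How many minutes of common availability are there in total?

Sven free within 08:00–20:00: 08:00–13:30, 14:00–20:00.
Grace ∩ Isla: 09:00–12:00, 19:00–19:30.
Grace ∩ Isla ∩ Sven: 09:00–12:00, 19:00–19:30.
Grace ∩ Isla ∩ Sven ∩ Ravi: 09:00–12:00.
Total common minutes: 180.

180 minutes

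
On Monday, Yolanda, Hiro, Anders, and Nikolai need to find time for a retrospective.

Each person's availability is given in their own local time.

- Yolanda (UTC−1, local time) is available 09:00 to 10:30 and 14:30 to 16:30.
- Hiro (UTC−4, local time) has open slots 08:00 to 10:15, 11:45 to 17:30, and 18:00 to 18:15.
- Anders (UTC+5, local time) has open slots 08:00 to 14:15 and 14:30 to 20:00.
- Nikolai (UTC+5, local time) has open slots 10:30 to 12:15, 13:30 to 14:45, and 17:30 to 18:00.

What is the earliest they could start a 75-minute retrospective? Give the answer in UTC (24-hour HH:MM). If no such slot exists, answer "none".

none

Yolanda → UTC: 10:00–11:30, 15:30–17:30.
Hiro → UTC: 12:00–14:15, 15:45–21:30, 22:00–22:15.
Anders → UTC: 03:00–09:15, 09:30–15:00.
Nikolai → UTC: 05:30–07:15, 08:30–09:45, 12:30–13:00.
Yolanda ∩ Hiro: 15:45–17:30.
Yolanda ∩ Hiro ∩ Anders: (none).
Yolanda ∩ Hiro ∩ Anders ∩ Nikolai: (none).
Windows ≥ 75 min: (none).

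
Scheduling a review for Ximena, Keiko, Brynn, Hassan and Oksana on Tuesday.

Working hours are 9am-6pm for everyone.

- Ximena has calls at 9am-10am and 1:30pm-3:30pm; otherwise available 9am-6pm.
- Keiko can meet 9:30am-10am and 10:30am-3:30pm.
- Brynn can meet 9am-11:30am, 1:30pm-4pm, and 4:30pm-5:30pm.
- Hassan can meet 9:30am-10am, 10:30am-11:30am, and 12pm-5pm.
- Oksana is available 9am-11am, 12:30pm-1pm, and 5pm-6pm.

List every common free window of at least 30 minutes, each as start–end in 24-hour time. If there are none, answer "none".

Ximena free within 09:00–18:00: 10:00–13:30, 15:30–18:00.
Ximena ∩ Keiko: 10:30–13:30.
Ximena ∩ Keiko ∩ Brynn: 10:30–11:30.
Ximena ∩ Keiko ∩ Brynn ∩ Hassan: 10:30–11:30.
Ximena ∩ Keiko ∩ Brynn ∩ Hassan ∩ Oksana: 10:30–11:00.
Windows ≥ 30 min: 10:30–11:00.

10:30–11:00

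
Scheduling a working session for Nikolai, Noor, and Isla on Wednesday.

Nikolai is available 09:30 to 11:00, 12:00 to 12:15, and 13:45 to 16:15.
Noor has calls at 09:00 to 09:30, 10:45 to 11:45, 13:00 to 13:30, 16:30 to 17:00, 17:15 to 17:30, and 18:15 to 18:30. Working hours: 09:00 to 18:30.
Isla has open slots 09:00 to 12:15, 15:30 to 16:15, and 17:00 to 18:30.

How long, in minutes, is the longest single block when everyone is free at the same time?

Noor free within 09:00–18:30: 09:30–10:45, 11:45–13:00, 13:30–16:30, 17:00–17:15, 17:30–18:15.
Nikolai ∩ Noor: 09:30–10:45, 12:00–12:15, 13:45–16:15.
Nikolai ∩ Noor ∩ Isla: 09:30–10:45, 12:00–12:15, 15:30–16:15.
Common window lengths: 75, 15, 45 min; longest is 75.

75 minutes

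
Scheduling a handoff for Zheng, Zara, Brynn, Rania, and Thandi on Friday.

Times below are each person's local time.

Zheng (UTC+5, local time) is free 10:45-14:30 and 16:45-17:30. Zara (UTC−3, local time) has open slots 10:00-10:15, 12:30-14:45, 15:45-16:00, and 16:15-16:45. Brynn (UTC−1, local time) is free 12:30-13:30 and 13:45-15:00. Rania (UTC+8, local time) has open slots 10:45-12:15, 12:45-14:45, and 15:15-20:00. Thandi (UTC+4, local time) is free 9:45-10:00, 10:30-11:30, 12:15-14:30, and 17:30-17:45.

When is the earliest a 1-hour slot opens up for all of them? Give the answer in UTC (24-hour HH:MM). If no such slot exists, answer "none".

Zheng → UTC: 05:45–09:30, 11:45–12:30.
Zara → UTC: 13:00–13:15, 15:30–17:45, 18:45–19:00, 19:15–19:45.
Brynn → UTC: 13:30–14:30, 14:45–16:00.
Rania → UTC: 02:45–04:15, 04:45–06:45, 07:15–12:00.
Thandi → UTC: 05:45–06:00, 06:30–07:30, 08:15–10:30, 13:30–13:45.
Zheng ∩ Zara: (none).
Zheng ∩ Zara ∩ Brynn: (none).
Zheng ∩ Zara ∩ Brynn ∩ Rania: (none).
Zheng ∩ Zara ∩ Brynn ∩ Rania ∩ Thandi: (none).
Windows ≥ 60 min: (none).

none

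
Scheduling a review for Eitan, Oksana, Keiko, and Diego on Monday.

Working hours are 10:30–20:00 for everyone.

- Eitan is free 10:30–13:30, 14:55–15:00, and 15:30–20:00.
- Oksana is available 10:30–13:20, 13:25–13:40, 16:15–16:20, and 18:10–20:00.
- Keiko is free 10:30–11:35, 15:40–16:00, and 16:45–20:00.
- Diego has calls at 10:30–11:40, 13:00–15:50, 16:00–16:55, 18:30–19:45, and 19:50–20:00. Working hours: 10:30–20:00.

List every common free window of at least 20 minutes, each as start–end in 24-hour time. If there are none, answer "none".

18:10–18:30

Diego free within 10:30–20:00: 11:40–13:00, 15:50–16:00, 16:55–18:30, 19:45–19:50.
Eitan ∩ Oksana: 10:30–13:20, 13:25–13:30, 16:15–16:20, 18:10–20:00.
Eitan ∩ Oksana ∩ Keiko: 10:30–11:35, 18:10–20:00.
Eitan ∩ Oksana ∩ Keiko ∩ Diego: 18:10–18:30, 19:45–19:50.
Windows ≥ 20 min: 18:10–18:30.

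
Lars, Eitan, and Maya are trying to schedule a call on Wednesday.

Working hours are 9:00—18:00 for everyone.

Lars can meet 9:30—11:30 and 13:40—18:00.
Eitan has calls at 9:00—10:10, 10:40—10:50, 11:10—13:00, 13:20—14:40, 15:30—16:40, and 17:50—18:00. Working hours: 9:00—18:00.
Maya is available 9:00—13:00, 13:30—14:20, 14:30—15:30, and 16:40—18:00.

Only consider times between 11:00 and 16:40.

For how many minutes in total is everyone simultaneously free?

60 minutes

Eitan free within 09:00–18:00: 10:10–10:40, 10:50–11:10, 13:00–13:20, 14:40–15:30, 16:40–17:50.
Lars ∩ Eitan: 10:10–10:40, 10:50–11:10, 14:40–15:30, 16:40–17:50.
Lars ∩ Eitan ∩ Maya: 10:10–10:40, 10:50–11:10, 14:40–15:30, 16:40–17:50.
Restricted to 11:00–16:40: 11:00–11:10, 14:40–15:30.
Total common minutes: 10 + 50 = 60.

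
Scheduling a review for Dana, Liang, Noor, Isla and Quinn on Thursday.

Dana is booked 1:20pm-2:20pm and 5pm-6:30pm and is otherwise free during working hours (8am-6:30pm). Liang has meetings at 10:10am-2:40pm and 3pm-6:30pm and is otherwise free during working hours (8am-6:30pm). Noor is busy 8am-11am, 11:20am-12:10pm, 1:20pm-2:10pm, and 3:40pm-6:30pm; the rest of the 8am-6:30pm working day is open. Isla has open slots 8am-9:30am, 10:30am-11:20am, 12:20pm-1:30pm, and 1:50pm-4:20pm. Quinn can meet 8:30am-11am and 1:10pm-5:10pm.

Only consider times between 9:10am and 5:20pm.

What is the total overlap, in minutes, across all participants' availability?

20 minutes

Dana free within 08:00–18:30: 08:00–13:20, 14:20–17:00.
Liang free within 08:00–18:30: 08:00–10:10, 14:40–15:00.
Noor free within 08:00–18:30: 11:00–11:20, 12:10–13:20, 14:10–15:40.
Dana ∩ Liang: 08:00–10:10, 14:40–15:00.
Dana ∩ Liang ∩ Noor: 14:40–15:00.
Dana ∩ Liang ∩ Noor ∩ Isla: 14:40–15:00.
Dana ∩ Liang ∩ Noor ∩ Isla ∩ Quinn: 14:40–15:00.
Restricted to 09:10–17:20: 14:40–15:00.
Total common minutes: 20.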